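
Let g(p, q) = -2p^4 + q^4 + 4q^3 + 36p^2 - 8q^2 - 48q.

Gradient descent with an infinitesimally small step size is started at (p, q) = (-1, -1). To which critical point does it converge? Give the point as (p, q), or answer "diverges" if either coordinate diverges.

g is separable, so gradient descent decouples: p follows -∂g/∂p, q follows -∂g/∂q.
∂g/∂p = -8p(p - 3)(p + 3); at p=-1 this is -64, so p increases.
∂g/∂q = 4(q - 2)(q + 2)(q + 3); at q=-1 this is -24, so q increases.
p converges to its nearest critical value 0 (a local min of the p-part); q converges to 2. The iterate converges to (0, 2).

(0, 2)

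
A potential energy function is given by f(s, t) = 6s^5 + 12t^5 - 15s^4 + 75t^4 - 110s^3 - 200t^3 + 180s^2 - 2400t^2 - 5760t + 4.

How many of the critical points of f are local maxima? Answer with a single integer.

f separates as a function of s plus a function of t, so ∇f=0 decouples.
∂f/∂s = 30s(s - 4)(s - 1)(s + 3) = 0 at s ∈ {-3, 0, 1, 4}; ∂f/∂t = 60(t - 4)(t + 2)(t + 3)(t + 4) = 0 at t ∈ {-4, -3, -2, 4}.
The Hessian is diagonal: diag(f_ss, f_tt). Second derivatives: f_ss(-3)=-2520, f_ss(0)=360, f_ss(1)=-360, f_ss(4)=2520; f_tt(-4)=-960, f_tt(-3)=420, f_tt(-2)=-720, f_tt(4)=20160.
Local maxima occur where both diagonal entries negative: (-3, -4), (-3, -2), (1, -4), (1, -2). Count: 4.

4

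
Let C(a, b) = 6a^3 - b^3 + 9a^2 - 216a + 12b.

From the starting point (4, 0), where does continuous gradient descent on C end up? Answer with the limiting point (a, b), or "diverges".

(3, -2)

C is separable, so gradient descent decouples: a follows -∂C/∂a, b follows -∂C/∂b.
∂C/∂a = 18(a - 3)(a + 4); at a=4 this is 144, so a decreases.
∂C/∂b = -3(b - 2)(b + 2); at b=0 this is 12, so b decreases.
a converges to its nearest critical value 3 (a local min of the a-part); b converges to -2. The iterate converges to (3, -2).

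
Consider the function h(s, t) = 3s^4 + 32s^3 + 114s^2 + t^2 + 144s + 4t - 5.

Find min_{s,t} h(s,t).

h(s,t) separates as P(s) + Q(t) − 5, so its minimum is min P + min Q − 5.
P'(s) = 12(s + 1)(s + 3)(s + 4) vanishes at s ∈ {-4, -3, -1}; Q'(t) = 2(t + 2) vanishes at t ∈ {-2}.
Local minima of P (where P''>0): P(-4)=-32, P(-1)=-59. Local minima of Q: Q(-2)=-4.
So the global minimum of h is P(-1) + Q(-2) − 5 = -59 − 4 − 5 = -68, attained at (-1, -2).

-68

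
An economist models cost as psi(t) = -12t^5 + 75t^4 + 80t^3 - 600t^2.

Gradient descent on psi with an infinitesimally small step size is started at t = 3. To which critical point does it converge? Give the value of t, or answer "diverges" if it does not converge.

psi'(t) = -60t(t - 5)(t - 2)(t + 2), so psi'(3) = 1800.
Gradient descent moves in the -psi' direction, i.e. t is decreasing.
The nearest critical point in that direction is t = 2, where psi'' = 1440 > 0 (a local minimum). The iterate converges there.

2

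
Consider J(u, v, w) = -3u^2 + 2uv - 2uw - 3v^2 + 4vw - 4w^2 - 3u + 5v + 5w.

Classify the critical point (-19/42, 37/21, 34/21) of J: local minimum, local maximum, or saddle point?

local maximum

The Hessian is constant: H = [[-6, 2, -2], [2, -6, 4], [-2, 4, -8]].
Leading principal minors: Δ₁ = -6, Δ₂ = 32, Δ₃ = -168.
The minors alternate sign starting negative (−, +, −), so H is negative definite: a local maximum.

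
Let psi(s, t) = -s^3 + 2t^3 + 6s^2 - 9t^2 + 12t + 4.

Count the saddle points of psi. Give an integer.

2

psi separates as a function of s plus a function of t, so ∇psi=0 decouples.
∂psi/∂s = -3s(s - 4) = 0 at s ∈ {0, 4}; ∂psi/∂t = 6(t - 2)(t - 1) = 0 at t ∈ {1, 2}.
The Hessian is diagonal: diag(psi_ss, psi_tt). Second derivatives: psi_ss(0)=12, psi_ss(4)=-12; psi_tt(1)=-6, psi_tt(2)=6.
Saddle points occur where the two diagonal entries have opposite signs: (0, 1), (4, 2). Count: 2.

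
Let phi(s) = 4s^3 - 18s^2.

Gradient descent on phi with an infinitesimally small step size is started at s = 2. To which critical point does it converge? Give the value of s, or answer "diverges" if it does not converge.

phi'(s) = 12s(s - 3), so phi'(2) = -24.
Gradient descent moves in the -phi' direction, i.e. s is increasing.
The nearest critical point in that direction is s = 3, where phi'' = 36 > 0 (a local minimum). The iterate converges there.

3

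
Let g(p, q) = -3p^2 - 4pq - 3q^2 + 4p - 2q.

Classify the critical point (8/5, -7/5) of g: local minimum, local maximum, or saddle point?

local maximum

The Hessian of g is constant: H = [[-6, -4], [-4, -6]].
det(H) = (-6)·(-6) − (-4)² = 20.
det(H) > 0 and tr(H) = -12 < 0, so H is negative definite and the point is a local maximum.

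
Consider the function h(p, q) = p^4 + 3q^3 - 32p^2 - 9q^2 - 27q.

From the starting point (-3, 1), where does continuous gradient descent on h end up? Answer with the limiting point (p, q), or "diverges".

(-4, 3)

h is separable, so gradient descent decouples: p follows -∂h/∂p, q follows -∂h/∂q.
∂h/∂p = 4p(p - 4)(p + 4); at p=-3 this is 84, so p decreases.
∂h/∂q = 9(q - 3)(q + 1); at q=1 this is -36, so q increases.
p converges to its nearest critical value -4 (a local min of the p-part); q converges to 3. The iterate converges to (-4, 3).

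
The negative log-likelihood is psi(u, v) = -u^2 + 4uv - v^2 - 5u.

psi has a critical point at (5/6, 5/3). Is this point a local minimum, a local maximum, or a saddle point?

The Hessian of psi is constant: H = [[-2, 4], [4, -2]].
det(H) = (-2)·(-2) − 4² = -12.
Since det(H) < 0, H is indefinite and the critical point is a saddle point.

saddle point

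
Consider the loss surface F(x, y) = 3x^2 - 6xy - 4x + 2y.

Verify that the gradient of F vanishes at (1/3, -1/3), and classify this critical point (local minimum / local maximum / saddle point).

saddle point

∇F = (6x - 6y - 4, -6x + 2); substituting (1/3, -1/3) gives ∇F = (0, 0), so (1/3, -1/3) is indeed a critical point.
The Hessian of F is constant: H = [[6, -6], [-6, 0]].
det(H) = 6·0 − (-6)² = -36.
Since det(H) < 0, H is indefinite and the critical point is a saddle point.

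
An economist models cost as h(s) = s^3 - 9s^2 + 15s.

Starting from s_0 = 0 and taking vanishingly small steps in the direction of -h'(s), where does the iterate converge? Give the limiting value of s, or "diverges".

h'(s) = 3(s - 5)(s - 1), so h'(0) = 15.
Gradient descent moves in the -h' direction, i.e. s is decreasing.
There is no critical point below s=0, and h' keeps the same sign, so the iterate runs off to −∞.

diverges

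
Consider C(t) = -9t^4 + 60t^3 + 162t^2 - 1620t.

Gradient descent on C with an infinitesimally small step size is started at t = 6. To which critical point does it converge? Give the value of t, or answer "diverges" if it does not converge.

C'(t) = -36(t - 5)(t - 3)(t + 3), so C'(6) = -972.
Gradient descent moves in the -C' direction, i.e. t is increasing.
There is no critical point above t=6, and C' keeps the same sign, so the iterate runs off to +∞.

diverges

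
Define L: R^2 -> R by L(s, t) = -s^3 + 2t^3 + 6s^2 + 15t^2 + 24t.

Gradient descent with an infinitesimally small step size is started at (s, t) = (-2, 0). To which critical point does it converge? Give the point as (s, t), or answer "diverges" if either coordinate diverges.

L is separable, so gradient descent decouples: s follows -∂L/∂s, t follows -∂L/∂t.
∂L/∂s = -3s(s - 4); at s=-2 this is -36, so s increases.
∂L/∂t = 6(t + 1)(t + 4); at t=0 this is 24, so t decreases.
s converges to its nearest critical value 0 (a local min of the s-part); t converges to -1. The iterate converges to (0, -1).

(0, -1)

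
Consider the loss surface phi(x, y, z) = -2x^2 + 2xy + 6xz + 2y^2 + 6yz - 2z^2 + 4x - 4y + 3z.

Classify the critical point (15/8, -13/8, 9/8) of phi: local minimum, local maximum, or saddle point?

The Hessian is constant: H = [[-4, 2, 6], [2, 4, 6], [6, 6, -4]].
Leading principal minors: Δ₁ = -4, Δ₂ = -20, Δ₃ = 224.
The minors fit neither the all-positive nor the alternating-sign pattern, so H is indefinite: a saddle point.

saddle point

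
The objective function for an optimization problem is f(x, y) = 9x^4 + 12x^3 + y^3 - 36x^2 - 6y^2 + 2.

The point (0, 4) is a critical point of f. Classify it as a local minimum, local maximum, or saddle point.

saddle point

The mixed partial ∂²f/∂x∂y is 0, so the Hessian at any point is diag(f_xx, f_yy) = diag(36(3x^2 + 2x - 2), 6(y - 2)).
At (0, 4): H = diag(-72, 12).
The eigenvalues have opposite signs, so H is indefinite: a saddle point.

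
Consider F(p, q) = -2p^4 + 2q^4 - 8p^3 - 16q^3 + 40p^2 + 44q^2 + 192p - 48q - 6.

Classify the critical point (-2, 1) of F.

local minimum

The mixed partial ∂²F/∂p∂q is 0, so the Hessian at any point is diag(F_pp, F_qq) = diag(8(-3p^2 - 6p + 10), 8(3q^2 - 12q + 11)).
At (-2, 1): H = diag(80, 16).
Both eigenvalues are positive, so H is positive definite: a local minimum.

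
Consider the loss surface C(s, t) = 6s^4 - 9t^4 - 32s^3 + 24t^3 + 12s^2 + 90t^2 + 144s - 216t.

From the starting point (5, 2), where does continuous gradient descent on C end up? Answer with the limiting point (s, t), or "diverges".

C is separable, so gradient descent decouples: s follows -∂C/∂s, t follows -∂C/∂t.
∂C/∂s = 24(s - 3)(s - 2)(s + 1); at s=5 this is 864, so s decreases.
∂C/∂t = -36(t - 3)(t - 1)(t + 2); at t=2 this is 144, so t decreases.
s converges to its nearest critical value 3 (a local min of the s-part); t converges to 1. The iterate converges to (3, 1).

(3, 1)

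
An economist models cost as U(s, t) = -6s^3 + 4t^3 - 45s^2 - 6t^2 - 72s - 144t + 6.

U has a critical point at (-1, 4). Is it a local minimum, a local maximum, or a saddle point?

The mixed partial ∂²U/∂s∂t is 0, so the Hessian at any point is diag(U_ss, U_tt) = diag(-18(2s + 5), 12(2t - 1)).
At (-1, 4): H = diag(-54, 84).
The eigenvalues have opposite signs, so H is indefinite: a saddle point.

saddle point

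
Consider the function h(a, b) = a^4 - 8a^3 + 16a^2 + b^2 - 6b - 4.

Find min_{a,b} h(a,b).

-13

h(a,b) separates as P(a) + Q(b) − 4, so its minimum is min P + min Q − 4.
P'(a) = 4a(a - 4)(a - 2) vanishes at a ∈ {0, 2, 4}; Q'(b) = 2b - 6 vanishes at b ∈ {3}.
Local minima of P (where P''>0): P(0)=0, P(4)=0. Local minima of Q: Q(3)=-9.
So the global minimum of h is P(0) + Q(3) − 4 = 0 − 9 − 4 = -13, attained at (0, 3).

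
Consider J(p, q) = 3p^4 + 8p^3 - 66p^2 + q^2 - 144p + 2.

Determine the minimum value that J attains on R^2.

-565

J(p,q) separates as A(p) + B(q) + 2, so its minimum is min A + min B + 2.
A'(p) = 12(p - 3)(p + 1)(p + 4) vanishes at p ∈ {-4, -1, 3}; B'(q) = 2q vanishes at q ∈ {0}.
Local minima of A (where A''>0): A(-4)=-224, A(3)=-567. Local minima of B: B(0)=0.
So the global minimum of J is A(3) + B(0) + 2 = -567 + 0 + 2 = -565, attained at (3, 0).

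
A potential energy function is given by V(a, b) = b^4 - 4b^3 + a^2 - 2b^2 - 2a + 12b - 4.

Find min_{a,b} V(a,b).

V(a,b) separates as P(a) + Q(b) − 4, so its minimum is min P + min Q − 4.
P'(a) = 2a - 2 vanishes at a ∈ {1}; Q'(b) = 4(b - 3)(b - 1)(b + 1) vanishes at b ∈ {-1, 1, 3}.
Local minima of P (where P''>0): P(1)=-1. Local minima of Q: Q(-1)=-9, Q(3)=-9.
So the global minimum of V is P(1) + Q(-1) − 4 = -1 − 9 − 4 = -14, attained at (1, -1).

-14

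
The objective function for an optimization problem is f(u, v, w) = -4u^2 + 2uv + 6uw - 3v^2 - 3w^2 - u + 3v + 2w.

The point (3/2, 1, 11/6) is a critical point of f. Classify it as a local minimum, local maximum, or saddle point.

local maximum

The Hessian is constant: H = [[-8, 2, 6], [2, -6, 0], [6, 0, -6]].
Leading principal minors: Δ₁ = -8, Δ₂ = 44, Δ₃ = -48.
The minors alternate sign starting negative (−, +, −), so H is negative definite: a local maximum.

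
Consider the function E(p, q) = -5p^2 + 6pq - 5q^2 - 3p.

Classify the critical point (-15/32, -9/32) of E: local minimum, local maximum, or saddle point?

local maximum

The Hessian of E is constant: H = [[-10, 6], [6, -10]].
det(H) = (-10)·(-10) − 6² = 64.
det(H) > 0 and tr(H) = -20 < 0, so H is negative definite and the point is a local maximum.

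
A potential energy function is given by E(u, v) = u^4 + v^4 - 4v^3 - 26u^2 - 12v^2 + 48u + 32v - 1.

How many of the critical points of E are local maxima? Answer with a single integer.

E separates as a function of u plus a function of v, so ∇E=0 decouples.
∂E/∂u = 4(u - 3)(u - 1)(u + 4) = 0 at u ∈ {-4, 1, 3}; ∂E/∂v = 4(v - 4)(v - 1)(v + 2) = 0 at v ∈ {-2, 1, 4}.
The Hessian is diagonal: diag(E_uu, E_vv). Second derivatives: E_uu(-4)=140, E_uu(1)=-40, E_uu(3)=56; E_vv(-2)=72, E_vv(1)=-36, E_vv(4)=72.
Local maxima occur where both diagonal entries negative: (1, 1). Count: 1.

1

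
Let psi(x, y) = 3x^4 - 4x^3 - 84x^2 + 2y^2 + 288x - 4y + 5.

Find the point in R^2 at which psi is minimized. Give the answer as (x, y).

psi(x,y) separates as P(x) + Q(y) + 5, so its minimum is min P + min Q + 5.
P'(x) = 12(x - 3)(x - 2)(x + 4) vanishes at x ∈ {-4, 2, 3}; Q'(y) = 4y - 4 vanishes at y ∈ {1}.
Local minima of P (where P''>0): P(-4)=-1472, P(3)=243. Local minima of Q: Q(1)=-2.
So the global minimum of psi is P(-4) + Q(1) + 5 = -1472 − 2 + 5 = -1469, attained at (-4, 1).

(-4, 1)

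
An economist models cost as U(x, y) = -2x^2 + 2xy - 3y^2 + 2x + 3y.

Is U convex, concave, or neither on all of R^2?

U is quadratic, so its Hessian is the constant matrix H = [[-4, 2], [2, -6]].
det(H) = 20, tr(H) = -10.
det(H) > 0 and tr(H) < 0, so H is negative definite everywhere: concave.

concave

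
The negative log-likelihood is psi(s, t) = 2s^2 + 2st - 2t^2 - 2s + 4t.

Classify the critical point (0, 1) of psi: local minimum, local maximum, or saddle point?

saddle point

The Hessian of psi is constant: H = [[4, 2], [2, -4]].
det(H) = 4·(-4) − 2² = -20.
Since det(H) < 0, H is indefinite and the critical point is a saddle point.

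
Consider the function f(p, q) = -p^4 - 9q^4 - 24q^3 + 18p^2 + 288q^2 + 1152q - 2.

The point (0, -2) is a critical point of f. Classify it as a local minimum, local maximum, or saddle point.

The mixed partial ∂²f/∂p∂q is 0, so the Hessian at any point is diag(f_pp, f_qq) = diag(12(-p^2 + 3), 36(-3q^2 - 4q + 16)).
At (0, -2): H = diag(36, 432).
Both eigenvalues are positive, so H is positive definite: a local minimum.

local minimum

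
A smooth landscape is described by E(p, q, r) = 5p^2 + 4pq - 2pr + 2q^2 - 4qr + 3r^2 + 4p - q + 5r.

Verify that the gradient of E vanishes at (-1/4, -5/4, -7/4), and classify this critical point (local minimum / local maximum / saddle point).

∇E = (10p + 4q - 2r + 4, 4p + 4q - 4r - 1, -2p - 4q + 6r + 5); substituting (-1/4, -5/4, -7/4) gives ∇E = (0, 0, 0), so (-1/4, -5/4, -7/4) is indeed a critical point.
The Hessian is constant: H = [[10, 4, -2], [4, 4, -4], [-2, -4, 6]].
Leading principal minors: Δ₁ = 10, Δ₂ = 24, Δ₃ = 32.
All leading minors are positive, so H is positive definite: a local minimum.

local minimum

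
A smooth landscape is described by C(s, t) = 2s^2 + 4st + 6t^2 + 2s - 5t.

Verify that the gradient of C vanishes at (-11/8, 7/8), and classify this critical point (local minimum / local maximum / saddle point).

local minimum

∇C = (4s + 4t + 2, 4s + 12t - 5); substituting (-11/8, 7/8) gives ∇C = (0, 0), so (-11/8, 7/8) is indeed a critical point.
The Hessian of C is constant: H = [[4, 4], [4, 12]].
det(H) = 4·12 − 4² = 32.
det(H) > 0 and tr(H) = 16 > 0, so H is positive definite and the point is a local minimum.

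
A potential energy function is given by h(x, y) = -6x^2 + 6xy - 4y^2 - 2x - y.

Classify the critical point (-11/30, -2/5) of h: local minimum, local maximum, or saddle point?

The Hessian of h is constant: H = [[-12, 6], [6, -8]].
det(H) = (-12)·(-8) − 6² = 60.
det(H) > 0 and tr(H) = -20 < 0, so H is negative definite and the point is a local maximum.

local maximum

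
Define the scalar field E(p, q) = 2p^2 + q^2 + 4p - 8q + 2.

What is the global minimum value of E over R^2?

E(p,q) separates as A(p) + B(q) + 2, so its minimum is min A + min B + 2.
A'(p) = 4p + 4 vanishes at p ∈ {-1}; B'(q) = 2q - 8 vanishes at q ∈ {4}.
Local minima of A (where A''>0): A(-1)=-2. Local minima of B: B(4)=-16.
So the global minimum of E is A(-1) + B(4) + 2 = -2 − 16 + 2 = -16, attained at (-1, 4).

-16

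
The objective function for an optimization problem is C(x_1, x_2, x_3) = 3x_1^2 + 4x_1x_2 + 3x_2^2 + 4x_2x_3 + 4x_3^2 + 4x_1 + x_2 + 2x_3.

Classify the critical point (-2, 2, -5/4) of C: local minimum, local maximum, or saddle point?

local minimum

The Hessian is constant: H = [[6, 4, 0], [4, 6, 4], [0, 4, 8]].
Leading principal minors: Δ₁ = 6, Δ₂ = 20, Δ₃ = 64.
All leading minors are positive, so H is positive definite: a local minimum.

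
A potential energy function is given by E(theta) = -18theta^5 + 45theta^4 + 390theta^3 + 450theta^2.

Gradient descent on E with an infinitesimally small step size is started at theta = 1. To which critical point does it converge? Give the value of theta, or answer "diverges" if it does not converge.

E'(theta) = -90theta(theta - 5)(theta + 1)(theta + 2), so E'(1) = 2160.
Gradient descent moves in the -E' direction, i.e. theta is decreasing.
The nearest critical point in that direction is theta = 0, where E'' = 900 > 0 (a local minimum). The iterate converges there.

0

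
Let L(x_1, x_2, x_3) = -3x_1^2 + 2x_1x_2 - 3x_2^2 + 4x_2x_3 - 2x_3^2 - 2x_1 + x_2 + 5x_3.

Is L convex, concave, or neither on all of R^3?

L is quadratic, so its Hessian is the constant matrix H = [[-6, 2, 0], [2, -6, 4], [0, 4, -4]].
Leading principal minors: -6, 32, -32.
Signs alternate −, +, − ⇒ H ≺ 0 ⇒ concave.

concave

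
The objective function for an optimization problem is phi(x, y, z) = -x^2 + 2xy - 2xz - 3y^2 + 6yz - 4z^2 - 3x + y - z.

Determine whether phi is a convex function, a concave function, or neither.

phi is quadratic, so its Hessian is the constant matrix H = [[-2, 2, -2], [2, -6, 6], [-2, 6, -8]].
Leading principal minors: -2, 8, -16.
Signs alternate −, +, − ⇒ H ≺ 0 ⇒ concave.

concave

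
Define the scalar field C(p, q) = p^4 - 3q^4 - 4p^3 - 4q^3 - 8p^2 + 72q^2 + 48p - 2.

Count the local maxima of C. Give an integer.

2

C separates as a function of p plus a function of q, so ∇C=0 decouples.
∂C/∂p = 4(p - 3)(p - 2)(p + 2) = 0 at p ∈ {-2, 2, 3}; ∂C/∂q = -12q(q - 3)(q + 4) = 0 at q ∈ {-4, 0, 3}.
The Hessian is diagonal: diag(C_pp, C_qq). Second derivatives: C_pp(-2)=80, C_pp(2)=-16, C_pp(3)=20; C_qq(-4)=-336, C_qq(0)=144, C_qq(3)=-252.
Local maxima occur where both diagonal entries negative: (2, -4), (2, 3). Count: 2.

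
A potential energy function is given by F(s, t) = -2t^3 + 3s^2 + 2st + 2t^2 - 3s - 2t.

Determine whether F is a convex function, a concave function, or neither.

The term -2t^3 is cubic, so the Hessian is not constant.
∂²F/∂t² = -12t + 4, which takes both signs as t varies (negative for sufficiently large t). A diagonal entry of the Hessian changing sign means the Hessian is neither positive- nor negative-semidefinite on all of R^2.

neither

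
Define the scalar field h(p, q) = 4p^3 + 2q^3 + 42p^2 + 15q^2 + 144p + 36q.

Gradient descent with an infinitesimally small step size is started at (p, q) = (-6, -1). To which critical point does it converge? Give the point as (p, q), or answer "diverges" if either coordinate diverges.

h is separable, so gradient descent decouples: p follows -∂h/∂p, q follows -∂h/∂q.
∂h/∂p = 12(p + 3)(p + 4); at p=-6 this is 72, so p decreases.
∂h/∂q = 6(q + 2)(q + 3); at q=-1 this is 12, so q decreases.
The p-coordinate has no critical point in that direction and runs off to infinity.

diverges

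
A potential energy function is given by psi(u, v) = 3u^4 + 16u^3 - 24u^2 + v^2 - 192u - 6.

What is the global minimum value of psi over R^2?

-310

psi(u,v) separates as P(u) + Q(v) − 6, so its minimum is min P + min Q − 6.
P'(u) = 12(u - 2)(u + 2)(u + 4) vanishes at u ∈ {-4, -2, 2}; Q'(v) = 2v vanishes at v ∈ {0}.
Local minima of P (where P''>0): P(-4)=128, P(2)=-304. Local minima of Q: Q(0)=0.
So the global minimum of psi is P(2) + Q(0) − 6 = -304 + 0 − 6 = -310, attained at (2, 0).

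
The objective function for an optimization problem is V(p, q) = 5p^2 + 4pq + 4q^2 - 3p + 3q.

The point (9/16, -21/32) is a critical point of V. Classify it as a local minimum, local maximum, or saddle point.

local minimum

The Hessian of V is constant: H = [[10, 4], [4, 8]].
det(H) = 10·8 − 4² = 64.
det(H) > 0 and tr(H) = 18 > 0, so H is positive definite and the point is a local minimum.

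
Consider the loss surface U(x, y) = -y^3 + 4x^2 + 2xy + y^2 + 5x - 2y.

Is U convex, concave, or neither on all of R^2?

The term -y^3 is cubic, so the Hessian is not constant.
∂²U/∂y² = -6y + 2, which takes both signs as y varies (negative for sufficiently large y). A diagonal entry of the Hessian changing sign means the Hessian is neither positive- nor negative-semidefinite on all of R^2.

neither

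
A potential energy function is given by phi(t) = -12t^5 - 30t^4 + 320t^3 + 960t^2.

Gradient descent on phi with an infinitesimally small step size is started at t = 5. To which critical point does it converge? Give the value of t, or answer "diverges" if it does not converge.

phi'(t) = -60t(t - 4)(t + 2)(t + 4), so phi'(5) = -18900.
Gradient descent moves in the -phi' direction, i.e. t is increasing.
There is no critical point above t=5, and phi' keeps the same sign, so the iterate runs off to +∞.

diverges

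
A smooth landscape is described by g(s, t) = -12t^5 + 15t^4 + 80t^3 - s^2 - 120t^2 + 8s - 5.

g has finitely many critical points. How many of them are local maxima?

g separates as a function of s plus a function of t, so ∇g=0 decouples.
∂g/∂s = -2(s - 4) = 0 at s ∈ {4}; ∂g/∂t = -60t(t - 2)(t - 1)(t + 2) = 0 at t ∈ {-2, 0, 1, 2}.
The Hessian is diagonal: diag(g_ss, g_tt). Second derivatives: g_ss(4)=-2; g_tt(-2)=1440, g_tt(0)=-240, g_tt(1)=180, g_tt(2)=-480.
Local maxima occur where both diagonal entries negative: (4, 0), (4, 2). Count: 2.

2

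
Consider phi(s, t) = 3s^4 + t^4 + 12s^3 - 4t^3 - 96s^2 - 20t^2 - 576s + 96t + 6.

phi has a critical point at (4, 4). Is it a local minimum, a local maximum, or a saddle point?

The mixed partial ∂²phi/∂s∂t is 0, so the Hessian at any point is diag(phi_ss, phi_tt) = diag(12(3s^2 + 6s - 16), 4(3t^2 - 6t - 10)).
At (4, 4): H = diag(672, 56).
Both eigenvalues are positive, so H is positive definite: a local minimum.

local minimum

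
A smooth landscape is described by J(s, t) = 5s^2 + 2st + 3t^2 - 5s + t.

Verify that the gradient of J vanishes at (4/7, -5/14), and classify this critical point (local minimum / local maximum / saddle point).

local minimum

∇J = (10s + 2t - 5, 2s + 6t + 1); substituting (4/7, -5/14) gives ∇J = (0, 0), so (4/7, -5/14) is indeed a critical point.
The Hessian of J is constant: H = [[10, 2], [2, 6]].
det(H) = 10·6 − 2² = 56.
det(H) > 0 and tr(H) = 16 > 0, so H is positive definite and the point is a local minimum.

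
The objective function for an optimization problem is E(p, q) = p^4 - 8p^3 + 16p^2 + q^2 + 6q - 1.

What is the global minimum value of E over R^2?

E(p,q) separates as A(p) + B(q) − 1, so its minimum is min A + min B − 1.
A'(p) = 4p(p - 4)(p - 2) vanishes at p ∈ {0, 2, 4}; B'(q) = 2q + 6 vanishes at q ∈ {-3}.
Local minima of A (where A''>0): A(0)=0, A(4)=0. Local minima of B: B(-3)=-9.
So the global minimum of E is A(0) + B(-3) − 1 = 0 − 9 − 1 = -10, attained at (0, -3).

-10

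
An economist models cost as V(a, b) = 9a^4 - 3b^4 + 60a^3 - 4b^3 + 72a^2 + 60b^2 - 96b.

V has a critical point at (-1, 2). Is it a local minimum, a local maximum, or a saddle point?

The mixed partial ∂²V/∂a∂b is 0, so the Hessian at any point is diag(V_aa, V_bb) = diag(36(3a^2 + 10a + 4), 12(-3b^2 - 2b + 10)).
At (-1, 2): H = diag(-108, -72).
Both eigenvalues are negative, so H is negative definite: a local maximum.

local maximum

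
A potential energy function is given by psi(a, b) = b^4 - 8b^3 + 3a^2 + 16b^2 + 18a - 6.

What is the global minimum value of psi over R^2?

psi(a,b) separates as P(a) + Q(b) − 6, so its minimum is min P + min Q − 6.
P'(a) = 6a + 18 vanishes at a ∈ {-3}; Q'(b) = 4b(b - 4)(b - 2) vanishes at b ∈ {0, 2, 4}.
Local minima of P (where P''>0): P(-3)=-27. Local minima of Q: Q(0)=0, Q(4)=0.
So the global minimum of psi is P(-3) + Q(0) − 6 = -27 + 0 − 6 = -33, attained at (-3, 0).

-33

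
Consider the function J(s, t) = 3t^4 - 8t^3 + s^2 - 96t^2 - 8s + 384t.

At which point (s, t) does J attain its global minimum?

(4, -4)

J(s,t) separates as P(s) + Q(t), so its minimum is min P + min Q.
P'(s) = 2s - 8 vanishes at s ∈ {4}; Q'(t) = 12(t - 4)(t - 2)(t + 4) vanishes at t ∈ {-4, 2, 4}.
Local minima of P (where P''>0): P(4)=-16. Local minima of Q: Q(-4)=-1792, Q(4)=256.
So the global minimum of J is P(4) + Q(-4) = -16 − 1792 = -1808, attained at (4, -4).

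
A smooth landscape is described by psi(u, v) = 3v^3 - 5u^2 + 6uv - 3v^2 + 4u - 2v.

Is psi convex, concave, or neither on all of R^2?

neither

The term 3v^3 is cubic, so the Hessian is not constant.
∂²psi/∂v² = 18v - 6, which takes both signs as v varies (negative for sufficiently negative v). A diagonal entry of the Hessian changing sign means the Hessian is neither positive- nor negative-semidefinite on all of R^2.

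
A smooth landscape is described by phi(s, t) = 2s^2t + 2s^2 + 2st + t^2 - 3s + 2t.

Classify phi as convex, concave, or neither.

The term 2s^2t is cubic, so the Hessian is not constant.
∂²phi/∂s² = 4t + 4, which takes both signs as t varies (negative for sufficiently negative t). A diagonal entry of the Hessian changing sign means the Hessian is neither positive- nor negative-semidefinite on all of R^2.

neither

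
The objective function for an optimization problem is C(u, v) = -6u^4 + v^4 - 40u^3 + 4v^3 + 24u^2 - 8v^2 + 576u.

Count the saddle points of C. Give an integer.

5

C separates as a function of u plus a function of v, so ∇C=0 decouples.
∂C/∂u = -24(u - 2)(u + 3)(u + 4) = 0 at u ∈ {-4, -3, 2}; ∂C/∂v = 4v(v - 1)(v + 4) = 0 at v ∈ {-4, 0, 1}.
The Hessian is diagonal: diag(C_uu, C_vv). Second derivatives: C_uu(-4)=-144, C_uu(-3)=120, C_uu(2)=-720; C_vv(-4)=80, C_vv(0)=-16, C_vv(1)=20.
Saddle points occur where the two diagonal entries have opposite signs: (-4, -4), (-4, 1), (-3, 0), (2, -4), (2, 1). Count: 5.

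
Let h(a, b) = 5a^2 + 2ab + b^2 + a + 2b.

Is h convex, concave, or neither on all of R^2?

h is quadratic, so its Hessian is the constant matrix H = [[10, 2], [2, 2]].
det(H) = 16, tr(H) = 12.
det(H) > 0 and tr(H) > 0, so H is positive definite everywhere: convex.

convex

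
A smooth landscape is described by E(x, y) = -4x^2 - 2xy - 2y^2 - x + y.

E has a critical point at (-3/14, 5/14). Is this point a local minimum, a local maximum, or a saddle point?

The Hessian of E is constant: H = [[-8, -2], [-2, -4]].
det(H) = (-8)·(-4) − (-2)² = 28.
det(H) > 0 and tr(H) = -12 < 0, so H is negative definite and the point is a local maximum.

local maximum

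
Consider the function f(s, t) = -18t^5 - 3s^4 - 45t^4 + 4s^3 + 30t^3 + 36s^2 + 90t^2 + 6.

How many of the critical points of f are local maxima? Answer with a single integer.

4

f separates as a function of s plus a function of t, so ∇f=0 decouples.
∂f/∂s = -12s(s - 3)(s + 2) = 0 at s ∈ {-2, 0, 3}; ∂f/∂t = -90t(t - 1)(t + 1)(t + 2) = 0 at t ∈ {-2, -1, 0, 1}.
The Hessian is diagonal: diag(f_ss, f_tt). Second derivatives: f_ss(-2)=-120, f_ss(0)=72, f_ss(3)=-180; f_tt(-2)=540, f_tt(-1)=-180, f_tt(0)=180, f_tt(1)=-540.
Local maxima occur where both diagonal entries negative: (-2, -1), (-2, 1), (3, -1), (3, 1). Count: 4.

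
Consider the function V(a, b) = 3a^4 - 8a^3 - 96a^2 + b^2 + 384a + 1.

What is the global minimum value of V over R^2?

-1791

V(a,b) separates as P(a) + Q(b) + 1, so its minimum is min P + min Q + 1.
P'(a) = 12(a - 4)(a - 2)(a + 4) vanishes at a ∈ {-4, 2, 4}; Q'(b) = 2b vanishes at b ∈ {0}.
Local minima of P (where P''>0): P(-4)=-1792, P(4)=256. Local minima of Q: Q(0)=0.
So the global minimum of V is P(-4) + Q(0) + 1 = -1792 + 0 + 1 = -1791, attained at (-4, 0).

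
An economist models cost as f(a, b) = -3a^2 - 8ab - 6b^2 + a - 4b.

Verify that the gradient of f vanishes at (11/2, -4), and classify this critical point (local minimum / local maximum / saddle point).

local maximum

∇f = (-6a - 8b + 1, -8a - 12b - 4); substituting (11/2, -4) gives ∇f = (0, 0), so (11/2, -4) is indeed a critical point.
The Hessian of f is constant: H = [[-6, -8], [-8, -12]].
det(H) = (-6)·(-12) − (-8)² = 8.
det(H) > 0 and tr(H) = -18 < 0, so H is negative definite and the point is a local maximum.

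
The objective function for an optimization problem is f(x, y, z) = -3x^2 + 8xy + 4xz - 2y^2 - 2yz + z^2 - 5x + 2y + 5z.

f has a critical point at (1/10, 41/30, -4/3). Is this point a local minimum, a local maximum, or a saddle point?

The Hessian is constant: H = [[-6, 8, 4], [8, -4, -2], [4, -2, 2]].
Leading principal minors: Δ₁ = -6, Δ₂ = -40, Δ₃ = -120.
The minors fit neither the all-positive nor the alternating-sign pattern, so H is indefinite: a saddle point.

saddle point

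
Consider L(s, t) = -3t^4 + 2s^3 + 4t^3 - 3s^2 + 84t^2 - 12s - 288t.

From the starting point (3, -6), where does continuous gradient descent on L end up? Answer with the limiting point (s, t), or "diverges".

diverges

L is separable, so gradient descent decouples: s follows -∂L/∂s, t follows -∂L/∂t.
∂L/∂s = 6(s - 2)(s + 1); at s=3 this is 24, so s decreases.
∂L/∂t = -12(t - 3)(t - 2)(t + 4); at t=-6 this is 1728, so t decreases.
The t-coordinate has no critical point in that direction and runs off to infinity.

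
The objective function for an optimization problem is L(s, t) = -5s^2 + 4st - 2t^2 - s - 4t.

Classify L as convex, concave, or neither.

concave

L is quadratic, so its Hessian is the constant matrix H = [[-10, 4], [4, -4]].
det(H) = 24, tr(H) = -14.
det(H) > 0 and tr(H) < 0, so H is negative definite everywhere: concave.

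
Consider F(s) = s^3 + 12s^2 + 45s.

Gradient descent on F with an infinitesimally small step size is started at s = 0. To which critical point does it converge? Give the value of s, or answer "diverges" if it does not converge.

-3

F'(s) = 3(s + 3)(s + 5), so F'(0) = 45.
Gradient descent moves in the -F' direction, i.e. s is decreasing.
The nearest critical point in that direction is s = -3, where F'' = 6 > 0 (a local minimum). The iterate converges there.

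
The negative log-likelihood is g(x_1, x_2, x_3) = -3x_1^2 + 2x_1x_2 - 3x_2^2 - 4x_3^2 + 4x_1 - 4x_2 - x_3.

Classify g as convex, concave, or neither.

concave

g is quadratic, so its Hessian is the constant matrix H = [[-6, 2, 0], [2, -6, 0], [0, 0, -8]].
Leading principal minors: -6, 32, -256.
Signs alternate −, +, − ⇒ H ≺ 0 ⇒ concave.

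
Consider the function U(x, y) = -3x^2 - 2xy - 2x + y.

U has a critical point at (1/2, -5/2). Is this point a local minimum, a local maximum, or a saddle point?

saddle point

The Hessian of U is constant: H = [[-6, -2], [-2, 0]].
det(H) = (-6)·0 − (-2)² = -4.
Since det(H) < 0, H is indefinite and the critical point is a saddle point.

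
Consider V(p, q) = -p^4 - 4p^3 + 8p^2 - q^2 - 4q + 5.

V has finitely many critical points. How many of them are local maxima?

2

V separates as a function of p plus a function of q, so ∇V=0 decouples.
∂V/∂p = -4p(p - 1)(p + 4) = 0 at p ∈ {-4, 0, 1}; ∂V/∂q = -2(q + 2) = 0 at q ∈ {-2}.
The Hessian is diagonal: diag(V_pp, V_qq). Second derivatives: V_pp(-4)=-80, V_pp(0)=16, V_pp(1)=-20; V_qq(-2)=-2.
Local maxima occur where both diagonal entries negative: (-4, -2), (1, -2). Count: 2.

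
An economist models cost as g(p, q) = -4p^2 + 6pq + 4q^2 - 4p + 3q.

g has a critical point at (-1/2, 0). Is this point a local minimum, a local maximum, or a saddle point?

saddle point

The Hessian of g is constant: H = [[-8, 6], [6, 8]].
det(H) = (-8)·8 − 6² = -100.
Since det(H) < 0, H is indefinite and the critical point is a saddle point.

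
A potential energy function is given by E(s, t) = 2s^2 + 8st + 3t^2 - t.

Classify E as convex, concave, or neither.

E is quadratic, so its Hessian is the constant matrix H = [[4, 8], [8, 6]].
det(H) = -40, tr(H) = 10.
det(H) < 0, so H is indefinite: neither convex nor concave.

neither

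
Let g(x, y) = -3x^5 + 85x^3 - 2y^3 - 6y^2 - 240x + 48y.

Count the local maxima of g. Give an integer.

g separates as a function of x plus a function of y, so ∇g=0 decouples.
∂g/∂x = -15(x - 4)(x - 1)(x + 1)(x + 4) = 0 at x ∈ {-4, -1, 1, 4}; ∂g/∂y = -6(y - 2)(y + 4) = 0 at y ∈ {-4, 2}.
The Hessian is diagonal: diag(g_xx, g_yy). Second derivatives: g_xx(-4)=1800, g_xx(-1)=-450, g_xx(1)=450, g_xx(4)=-1800; g_yy(-4)=36, g_yy(2)=-36.
Local maxima occur where both diagonal entries negative: (-1, 2), (4, 2). Count: 2.

2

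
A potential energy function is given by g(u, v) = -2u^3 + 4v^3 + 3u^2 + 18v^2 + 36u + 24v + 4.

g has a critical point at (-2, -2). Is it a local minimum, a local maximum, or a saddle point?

saddle point

The mixed partial ∂²g/∂u∂v is 0, so the Hessian at any point is diag(g_uu, g_vv) = diag(6(-2u + 1), 12(2v + 3)).
At (-2, -2): H = diag(30, -12).
The eigenvalues have opposite signs, so H is indefinite: a saddle point.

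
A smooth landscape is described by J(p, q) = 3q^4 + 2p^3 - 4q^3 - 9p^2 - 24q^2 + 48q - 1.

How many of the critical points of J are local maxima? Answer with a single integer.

1

J separates as a function of p plus a function of q, so ∇J=0 decouples.
∂J/∂p = 6p(p - 3) = 0 at p ∈ {0, 3}; ∂J/∂q = 12(q - 2)(q - 1)(q + 2) = 0 at q ∈ {-2, 1, 2}.
The Hessian is diagonal: diag(J_pp, J_qq). Second derivatives: J_pp(0)=-18, J_pp(3)=18; J_qq(-2)=144, J_qq(1)=-36, J_qq(2)=48.
Local maxima occur where both diagonal entries negative: (0, 1). Count: 1.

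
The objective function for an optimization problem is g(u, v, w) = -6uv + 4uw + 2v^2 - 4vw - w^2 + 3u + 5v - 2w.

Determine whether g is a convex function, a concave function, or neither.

g is quadratic, so its Hessian is the constant matrix H = [[0, -6, 4], [-6, 4, -4], [4, -4, -2]].
Leading principal minors: 0, -36, 200.
Neither pattern holds ⇒ H is indefinite ⇒ neither convex nor concave.

neither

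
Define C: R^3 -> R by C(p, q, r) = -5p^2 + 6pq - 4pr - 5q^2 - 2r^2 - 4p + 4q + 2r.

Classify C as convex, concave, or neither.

concave

C is quadratic, so its Hessian is the constant matrix H = [[-10, 6, -4], [6, -10, 0], [-4, 0, -4]].
Leading principal minors: -10, 64, -96.
Signs alternate −, +, − ⇒ H ≺ 0 ⇒ concave.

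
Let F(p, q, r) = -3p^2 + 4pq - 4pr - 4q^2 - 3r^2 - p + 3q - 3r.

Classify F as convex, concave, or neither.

F is quadratic, so its Hessian is the constant matrix H = [[-6, 4, -4], [4, -8, 0], [-4, 0, -6]].
Leading principal minors: -6, 32, -64.
Signs alternate −, +, − ⇒ H ≺ 0 ⇒ concave.

concave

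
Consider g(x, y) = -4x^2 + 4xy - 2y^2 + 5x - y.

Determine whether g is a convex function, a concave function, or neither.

concave

g is quadratic, so its Hessian is the constant matrix H = [[-8, 4], [4, -4]].
det(H) = 16, tr(H) = -12.
det(H) > 0 and tr(H) < 0, so H is negative definite everywhere: concave.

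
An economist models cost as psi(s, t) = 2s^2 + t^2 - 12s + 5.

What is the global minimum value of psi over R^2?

psi(s,t) separates as P(s) + Q(t) + 5, so its minimum is min P + min Q + 5.
P'(s) = 4s - 12 vanishes at s ∈ {3}; Q'(t) = 2t vanishes at t ∈ {0}.
Local minima of P (where P''>0): P(3)=-18. Local minima of Q: Q(0)=0.
So the global minimum of psi is P(3) + Q(0) + 5 = -18 + 0 + 5 = -13, attained at (3, 0).

-13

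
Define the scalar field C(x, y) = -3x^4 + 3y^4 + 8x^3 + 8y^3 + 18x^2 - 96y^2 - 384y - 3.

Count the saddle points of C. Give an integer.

5

C separates as a function of x plus a function of y, so ∇C=0 decouples.
∂C/∂x = -12x(x - 3)(x + 1) = 0 at x ∈ {-1, 0, 3}; ∂C/∂y = 12(y - 4)(y + 2)(y + 4) = 0 at y ∈ {-4, -2, 4}.
The Hessian is diagonal: diag(C_xx, C_yy). Second derivatives: C_xx(-1)=-48, C_xx(0)=36, C_xx(3)=-144; C_yy(-4)=192, C_yy(-2)=-144, C_yy(4)=576.
Saddle points occur where the two diagonal entries have opposite signs: (-1, -4), (-1, 4), (0, -2), (3, -4), (3, 4). Count: 5.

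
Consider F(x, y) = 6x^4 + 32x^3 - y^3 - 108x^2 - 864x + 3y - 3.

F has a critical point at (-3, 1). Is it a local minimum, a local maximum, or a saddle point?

The mixed partial ∂²F/∂x∂y is 0, so the Hessian at any point is diag(F_xx, F_yy) = diag(24(3x^2 + 8x - 9), -6y).
At (-3, 1): H = diag(-144, -6).
Both eigenvalues are negative, so H is negative definite: a local maximum.

local maximum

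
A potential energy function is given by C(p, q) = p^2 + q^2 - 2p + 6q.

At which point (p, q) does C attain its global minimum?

C(p,q) separates as A(p) + B(q), so its minimum is min A + min B.
A'(p) = 2p - 2 vanishes at p ∈ {1}; B'(q) = 2q + 6 vanishes at q ∈ {-3}.
Local minima of A (where A''>0): A(1)=-1. Local minima of B: B(-3)=-9.
So the global minimum of C is A(1) + B(-3) = -1 − 9 = -10, attained at (1, -3).

(1, -3)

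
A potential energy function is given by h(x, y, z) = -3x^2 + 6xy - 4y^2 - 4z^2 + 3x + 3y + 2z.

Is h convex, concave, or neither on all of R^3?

concave

h is quadratic, so its Hessian is the constant matrix H = [[-6, 6, 0], [6, -8, 0], [0, 0, -8]].
Leading principal minors: -6, 12, -96.
Signs alternate −, +, − ⇒ H ≺ 0 ⇒ concave.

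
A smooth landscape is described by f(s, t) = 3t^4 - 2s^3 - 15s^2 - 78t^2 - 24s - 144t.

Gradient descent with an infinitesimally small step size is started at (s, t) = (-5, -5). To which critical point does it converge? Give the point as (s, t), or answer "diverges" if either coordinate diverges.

(-4, -3)

f is separable, so gradient descent decouples: s follows -∂f/∂s, t follows -∂f/∂t.
∂f/∂s = -6(s + 1)(s + 4); at s=-5 this is -24, so s increases.
∂f/∂t = 12(t - 4)(t + 1)(t + 3); at t=-5 this is -864, so t increases.
s converges to its nearest critical value -4 (a local min of the s-part); t converges to -3. The iterate converges to (-4, -3).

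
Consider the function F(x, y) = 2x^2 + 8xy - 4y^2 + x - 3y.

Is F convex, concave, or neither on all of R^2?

F is quadratic, so its Hessian is the constant matrix H = [[4, 8], [8, -8]].
det(H) = -96, tr(H) = -4.
det(H) < 0, so H is indefinite: neither convex nor concave.

neither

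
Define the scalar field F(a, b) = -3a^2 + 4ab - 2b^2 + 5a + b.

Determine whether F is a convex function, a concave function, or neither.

concave

F is quadratic, so its Hessian is the constant matrix H = [[-6, 4], [4, -4]].
det(H) = 8, tr(H) = -10.
det(H) > 0 and tr(H) < 0, so H is negative definite everywhere: concave.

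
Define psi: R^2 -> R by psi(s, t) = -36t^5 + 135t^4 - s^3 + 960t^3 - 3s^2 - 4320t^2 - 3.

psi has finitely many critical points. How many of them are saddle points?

4

psi separates as a function of s plus a function of t, so ∇psi=0 decouples.
∂psi/∂s = -3s(s + 2) = 0 at s ∈ {-2, 0}; ∂psi/∂t = -180t(t - 4)(t - 3)(t + 4) = 0 at t ∈ {-4, 0, 3, 4}.
The Hessian is diagonal: diag(psi_ss, psi_tt). Second derivatives: psi_ss(-2)=6, psi_ss(0)=-6; psi_tt(-4)=40320, psi_tt(0)=-8640, psi_tt(3)=3780, psi_tt(4)=-5760.
Saddle points occur where the two diagonal entries have opposite signs: (-2, 0), (-2, 4), (0, -4), (0, 3). Count: 4.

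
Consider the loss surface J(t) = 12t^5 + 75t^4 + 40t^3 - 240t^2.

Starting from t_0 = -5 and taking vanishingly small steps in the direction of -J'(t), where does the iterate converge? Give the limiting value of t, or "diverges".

J'(t) = 60t(t - 1)(t + 2)(t + 4), so J'(-5) = 5400.
Gradient descent moves in the -J' direction, i.e. t is decreasing.
There is no critical point below t=-5, and J' keeps the same sign, so the iterate runs off to −∞.

diverges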